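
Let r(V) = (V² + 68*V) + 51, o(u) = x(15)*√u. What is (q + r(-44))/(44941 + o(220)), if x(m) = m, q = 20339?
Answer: 868889294/2019643981 - 580020*√55/2019643981 ≈ 0.42809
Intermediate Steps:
o(u) = 15*√u
r(V) = 51 + V² + 68*V
(q + r(-44))/(44941 + o(220)) = (20339 + (51 + (-44)² + 68*(-44)))/(44941 + 15*√220) = (20339 + (51 + 1936 - 2992))/(44941 + 15*(2*√55)) = (20339 - 1005)/(44941 + 30*√55) = 19334/(44941 + 30*√55)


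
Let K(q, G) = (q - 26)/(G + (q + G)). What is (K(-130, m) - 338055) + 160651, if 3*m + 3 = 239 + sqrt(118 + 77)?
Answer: -131815969/743 + 117*sqrt(195)/743 ≈ -1.7741e+5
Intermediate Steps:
m = 236/3 + sqrt(195)/3 (m = -1 + (239 + sqrt(118 + 77))/3 = -1 + (239 + sqrt(195))/3 = -1 + (239/3 + sqrt(195)/3) = 236/3 + sqrt(195)/3 ≈ 83.321)
K(q, G) = (-26 + q)/(q + 2*G) (K(q, G) = (-26 + q)/(G + (G + q)) = (-26 + q)/(q + 2*G))
(K(-130, m) - 338055) + 160651 = ((-26 - 130)/(-130 + 2*(236/3 + sqrt(195)/3)) - 338055) + 160651 = (-156/(-130 + (472/3 + 2*sqrt(195)/3)) - 338055) + 160651 = (-156/(82/3 + 2*sqrt(195)/3) - 338055) + 160651 = (-338055 - 156/(82/3 + 2*sqrt(195)/3)) + 160651 = -177404 - 156/(82/3 + 2*sqrt(195)/3)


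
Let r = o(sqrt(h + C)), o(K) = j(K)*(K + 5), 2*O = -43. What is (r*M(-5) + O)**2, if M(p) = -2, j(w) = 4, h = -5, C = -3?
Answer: 13081/4 + 1968*I*sqrt(2) ≈ 3270.3 + 2783.2*I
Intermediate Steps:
O = -43/2 (O = (1/2)*(-43) = -43/2 ≈ -21.500)
o(K) = 20 + 4*K (o(K) = 4*(K + 5) = 4*(5 + K) = 20 + 4*K)
r = 20 + 8*I*sqrt(2) (r = 20 + 4*sqrt(-5 - 3) = 20 + 4*sqrt(-8) = 20 + 4*(2*I*sqrt(2)) = 20 + 8*I*sqrt(2) ≈ 20.0 + 11.314*I)
(r*M(-5) + O)**2 = ((20 + 8*I*sqrt(2))*(-2) - 43/2)**2 = ((-40 - 16*I*sqrt(2)) - 43/2)**2 = (-123/2 - 16*I*sqrt(2))**2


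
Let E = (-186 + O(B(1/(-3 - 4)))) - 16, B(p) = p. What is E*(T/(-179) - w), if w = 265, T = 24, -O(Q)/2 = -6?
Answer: 9017210/179 ≈ 50376.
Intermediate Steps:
O(Q) = 12 (O(Q) = -2*(-6) = 12)
E = -190 (E = (-186 + 12) - 16 = -174 - 16 = -190)
E*(T/(-179) - w) = -190*(24/(-179) - 1*265) = -190*(24*(-1/179) - 265) = -190*(-24/179 - 265) = -190*(-47459/179) = 9017210/179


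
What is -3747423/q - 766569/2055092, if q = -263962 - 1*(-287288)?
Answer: -3859590008205/23968537996 ≈ -161.03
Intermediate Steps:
q = 23326 (q = -263962 + 287288 = 23326)
-3747423/q - 766569/2055092 = -3747423/23326 - 766569/2055092 = -3859590008205/23968537996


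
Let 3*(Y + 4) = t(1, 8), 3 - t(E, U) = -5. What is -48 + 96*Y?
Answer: -176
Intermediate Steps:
t(E, U) = 8 (t(E, U) = 3 - 1*(-5) = 3 + 5 = 8)
Y = -4/3 (Y = -4 + (⅓)*8 = -4 + 8/3 = -4/3 ≈ -1.3333)
-48 + 96*Y = -48 + 96*(-4/3) = -48 - 128 = -176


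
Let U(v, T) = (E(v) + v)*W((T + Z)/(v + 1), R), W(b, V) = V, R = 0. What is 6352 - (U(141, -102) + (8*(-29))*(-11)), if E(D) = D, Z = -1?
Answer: 3800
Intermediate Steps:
U(v, T) = 0 (U(v, T) = (v + v)*0 = (2*v)*0 = 0)
6352 - (U(141, -102) + (8*(-29))*(-11)) = 6352 - (0 + (8*(-29))*(-11)) = 6352 - (0 - 232*(-11)) = 6352 - (0 + 2552) = 6352 - 1*2552 = 6352 - 2552 = 3800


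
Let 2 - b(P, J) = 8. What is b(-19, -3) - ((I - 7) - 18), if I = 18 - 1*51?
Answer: 52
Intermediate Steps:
I = -33 (I = 18 - 51 = -33)
b(P, J) = -6 (b(P, J) = 2 - 1*8 = 2 - 8 = -6)
b(-19, -3) - ((I - 7) - 18) = -6 - ((-33 - 7) - 18) = -6 - (-40 - 18) = -6 - 1*(-58) = -6 + 58 = 52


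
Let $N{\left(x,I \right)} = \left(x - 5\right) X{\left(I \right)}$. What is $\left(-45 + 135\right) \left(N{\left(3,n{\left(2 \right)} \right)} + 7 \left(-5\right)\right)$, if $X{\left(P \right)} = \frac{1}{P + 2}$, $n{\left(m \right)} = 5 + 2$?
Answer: $-3170$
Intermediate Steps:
$n{\left(m \right)} = 7$
$X{\left(P \right)} = \frac{1}{2 + P}$
$N{\left(x,I \right)} = \frac{-5 + x}{2 + I}$ ($N{\left(x,I \right)} = \frac{x - 5}{2 + I} = \frac{-5 + x}{2 + I}$)
$\left(-45 + 135\right) \left(N{\left(3,n{\left(2 \right)} \right)} + 7 \left(-5\right)\right) = \left(-45 + 135\right) \left(\frac{-5 + 3}{2 + 7} + 7 \left(-5\right)\right) = 90 \left(\frac{1}{9} \left(-2\right) - 35\right) = 90 \left(- \frac{2}{9} - 35\right) = 90 \left(- \frac{317}{9}\right) = -3170$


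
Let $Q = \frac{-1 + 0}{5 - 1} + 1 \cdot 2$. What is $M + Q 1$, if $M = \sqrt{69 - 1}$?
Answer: $\frac{7}{4} + 2 \sqrt{17} \approx 9.9962$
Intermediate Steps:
$M = 2 \sqrt{17}$ ($M = \sqrt{68} = 2 \sqrt{17} \approx 8.2462$)
$Q = \frac{7}{4}$ ($Q = - \frac{1}{4} + 2 = \frac{7}{4} \approx 1.75$)
$M + Q 1 = 2 \sqrt{17} + \frac{7}{4} \cdot 1 = 2 \sqrt{17} + \frac{7}{4} = \frac{7}{4} + 2 \sqrt{17}$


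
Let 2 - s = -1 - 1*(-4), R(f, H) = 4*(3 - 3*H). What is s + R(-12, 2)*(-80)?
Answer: 959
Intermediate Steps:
R(f, H) = 12 - 12*H
s = -1 (s = 2 - (-1 - 1*(-4)) = 2 - (-1 + 4) = 2 - 1*3 = 2 - 3 = -1)
s + R(-12, 2)*(-80) = -1 + (12 - 12*2)*(-80) = -1 + (12 - 24)*(-80) = -1 - 12*(-80) = -1 + 960 = 959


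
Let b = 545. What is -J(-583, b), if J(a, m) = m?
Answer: -545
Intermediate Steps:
-J(-583, b) = -1*545 = -545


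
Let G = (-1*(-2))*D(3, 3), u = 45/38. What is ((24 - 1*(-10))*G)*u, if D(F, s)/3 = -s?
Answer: -13770/19 ≈ -724.74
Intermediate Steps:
u = 45/38 (u = 45*(1/38) = 45/38 ≈ 1.1842)
D(F, s) = -3*s (D(F, s) = 3*(-s) = -3*s)
G = -18 (G = (-1*(-2))*(-3*3) = 2*(-9) = -18)
((24 - 1*(-10))*G)*u = ((24 - 1*(-10))*(-18))*(45/38) = ((24 + 10)*(-18))*(45/38) = (34*(-18))*(45/38) = -612*45/38 = -13770/19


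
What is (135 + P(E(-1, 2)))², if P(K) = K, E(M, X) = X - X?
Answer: 18225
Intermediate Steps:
E(M, X) = 0
(135 + P(E(-1, 2)))² = (135 + 0)² = 135² = 18225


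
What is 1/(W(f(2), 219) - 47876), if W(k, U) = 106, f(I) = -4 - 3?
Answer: -1/47770 ≈ -2.0934e-5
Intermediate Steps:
f(I) = -7
1/(W(f(2), 219) - 47876) = 1/(106 - 47876) = 1/(-47770) = -1/47770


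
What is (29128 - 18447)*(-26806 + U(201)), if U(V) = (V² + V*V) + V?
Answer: 578878157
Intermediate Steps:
U(V) = V + 2*V² (U(V) = (V² + V²) + V = 2*V² + V = V + 2*V²)
(29128 - 18447)*(-26806 + U(201)) = (29128 - 18447)*(-26806 + 201*(1 + 2*201)) = 10681*(-26806 + 201*(1 + 402)) = 10681*(-26806 + 201*403) = 10681*(-26806 + 81003) = 10681*54197 = 578878157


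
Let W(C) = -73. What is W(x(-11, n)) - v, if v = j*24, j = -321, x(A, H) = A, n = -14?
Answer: 7631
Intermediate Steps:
v = -7704 (v = -321*24 = -7704)
W(x(-11, n)) - v = -73 - 1*(-7704) = -73 + 7704 = 7631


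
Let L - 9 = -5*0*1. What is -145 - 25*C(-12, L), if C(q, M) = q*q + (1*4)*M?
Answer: -4645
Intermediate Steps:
L = 9 (L = 9 - 5*0*1 = 9 + 0*1 = 9 + 0 = 9)
C(q, M) = q**2 + 4*M
-145 - 25*C(-12, L) = -145 - 25*((-12)**2 + 4*9) = -145 - 25*(144 + 36) = -145 - 25*180 = -145 - 4500 = -4645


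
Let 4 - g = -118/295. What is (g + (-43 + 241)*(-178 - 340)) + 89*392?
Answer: -338358/5 ≈ -67672.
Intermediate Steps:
g = 22/5 (g = 4 - (-118)/295 = 4 - 1*(-⅖) = 4 + ⅖ = 22/5 ≈ 4.4000)
(g + (-43 + 241)*(-178 - 340)) + 89*392 = (22/5 + (-43 + 241)*(-178 - 340)) + 89*392 = (22/5 + 198*(-518)) + 34888 = (22/5 - 102564) + 34888 = -512798/5 + 34888 = -338358/5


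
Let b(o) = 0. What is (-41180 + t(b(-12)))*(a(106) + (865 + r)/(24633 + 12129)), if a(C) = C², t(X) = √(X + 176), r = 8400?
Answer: -8505051527230/18381 + 826134194*√11/18381 ≈ -4.6256e+8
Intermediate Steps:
t(X) = √(176 + X)
(-41180 + t(b(-12)))*(a(106) + (865 + r)/(24633 + 12129)) = (-41180 + √(176 + 0))*(106² + (865 + 8400)/(24633 + 12129)) = (-41180 + √176)*(11236 + 9265/36762) = (-41180 + 4*√11)*(11236 + 9265*(1/36762)) = (-41180 + 4*√11)*(11236 + 9265/36762) = (-41180 + 4*√11)*(413067097/36762) = -8505051527230/18381 + 826134194*√11/18381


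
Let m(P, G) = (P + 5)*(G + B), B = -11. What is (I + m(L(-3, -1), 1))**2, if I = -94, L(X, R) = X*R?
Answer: 30276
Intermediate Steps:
L(X, R) = R*X
m(P, G) = (-11 + G)*(5 + P) (m(P, G) = (P + 5)*(G - 11) = (5 + P)*(-11 + G) = (-11 + G)*(5 + P))
(I + m(L(-3, -1), 1))**2 = (-94 + (-55 - (-11)*(-3) + 5*1 + 1*(-1*(-3))))**2 = (-94 + (-55 - 11*3 + 5 + 1*3))**2 = (-94 + (-55 - 33 + 5 + 3))**2 = (-94 - 80)**2 = (-174)**2 = 30276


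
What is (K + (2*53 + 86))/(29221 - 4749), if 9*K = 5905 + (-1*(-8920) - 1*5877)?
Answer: 2669/55062 ≈ 0.048473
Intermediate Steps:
K = 8948/9 (K = (5905 + (-1*(-8920) - 1*5877))/9 = (5905 + (8920 - 5877))/9 = (5905 + 3043)/9 = (⅑)*8948 = 8948/9 ≈ 994.22)
(K + (2*53 + 86))/(29221 - 4749) = (8948/9 + (2*53 + 86))/(29221 - 4749) = (8948/9 + (106 + 86))/24472 = (8948/9 + 192)*(1/24472) = (10676/9)*(1/24472) = 2669/55062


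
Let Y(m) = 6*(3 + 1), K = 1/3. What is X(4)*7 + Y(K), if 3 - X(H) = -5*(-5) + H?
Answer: -158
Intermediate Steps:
K = ⅓ ≈ 0.33333
X(H) = -22 - H (X(H) = 3 - (-5*(-5) + H) = 3 - (25 + H) = 3 + (-25 - H) = -22 - H)
Y(m) = 24 (Y(m) = 6*4 = 24)
X(4)*7 + Y(K) = (-22 - 1*4)*7 + 24 = (-22 - 4)*7 + 24 = -26*7 + 24 = -182 + 24 = -158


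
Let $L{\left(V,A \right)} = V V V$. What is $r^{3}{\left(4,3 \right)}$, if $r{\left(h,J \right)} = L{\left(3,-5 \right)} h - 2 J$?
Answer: $1061208$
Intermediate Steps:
$L{\left(V,A \right)} = V^{3}$ ($L{\left(V,A \right)} = V V^{2} = V^{3}$)
$r{\left(h,J \right)} = - 2 J + 27 h$ ($r{\left(h,J \right)} = 3^{3} h - 2 J = 27 h - 2 J = - 2 J + 27 h$)
$r^{3}{\left(4,3 \right)} = \left(\left(-2\right) 3 + 27 \cdot 4\right)^{3} = \left(-6 + 108\right)^{3} = 102^{3} = 1061208$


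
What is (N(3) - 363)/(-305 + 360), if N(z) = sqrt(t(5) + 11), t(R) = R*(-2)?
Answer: -362/55 ≈ -6.5818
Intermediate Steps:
t(R) = -2*R
N(z) = 1 (N(z) = sqrt(-2*5 + 11) = sqrt(-10 + 11) = sqrt(1) = 1)
(N(3) - 363)/(-305 + 360) = (1 - 363)/(-305 + 360) = -362/55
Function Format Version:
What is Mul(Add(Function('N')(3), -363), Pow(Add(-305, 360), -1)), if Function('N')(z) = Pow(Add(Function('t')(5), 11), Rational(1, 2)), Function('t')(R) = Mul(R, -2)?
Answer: Rational(-362, 55) ≈ -6.5818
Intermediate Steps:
Function('t')(R) = Mul(-2, R)
Function('N')(z) = 1 (Function('N')(z) = Pow(Add(Mul(-2, 5), 11), Rational(1, 2)) = Pow(Add(-10, 11), Rational(1, 2)) = Pow(1, Rational(1, 2)) = 1)
Mul(Add(Function('N')(3), -363), Pow(Add(-305, 360), -1)) = Mul(Add(1, -363), Pow(Add(-305, 360), -1)) = Mul(-362, Pow(55, -1)) = Mul(-362, Rational(1, 55)) = Rational(-362, 55)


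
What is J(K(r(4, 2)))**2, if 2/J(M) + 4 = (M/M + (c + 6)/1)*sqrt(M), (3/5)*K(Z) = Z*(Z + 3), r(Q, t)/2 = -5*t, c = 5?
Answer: 5101/103999204 + 5*sqrt(51)/25999801 ≈ 5.0422e-5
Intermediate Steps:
r(Q, t) = -10*t (r(Q, t) = 2*(-5*t) = -10*t)
K(Z) = 5*Z*(3 + Z)/3 (K(Z) = 5*(Z*(Z + 3))/3 = 5*(Z*(3 + Z))/3 = 5*Z*(3 + Z)/3)
J(M) = 2/(-4 + 12*sqrt(M)) (J(M) = 2/(-4 + (M/M + (5 + 6)/1)*sqrt(M)) = 2/(-4 + (1 + 11*1)*sqrt(M)) = 2/(-4 + (1 + 11)*sqrt(M)) = 2/(-4 + 12*sqrt(M)))
J(K(r(4, 2)))**2 = ((5*(-10*2)*(3 - 10*2)/3)/(2*(-5*(-10*2)*(3 - 10*2)/3 + 3*(5*(-10*2)*(3 - 10*2)/3)**(3/2))))**2 = (((5/3)*(-20)*(3 - 20))/(2*(-5*(-20)*(3 - 20)/3 + 3*((5/3)*(-20)*(3 - 20))**(3/2))))**2 = (((5/3)*(-20)*(-17))/(2*(-5*(-20)*(-17)/3 + 3*((5/3)*(-20)*(-17))**(3/2))))**2 = ((1/2)*(1700/3)/(-1*1700/3 + 3*(1700/3)**(3/2)))**2 = ((1/2)*(1700/3)/(-1700/3 + 3*(17000*sqrt(51)/9)))**2 = ((1/2)*(1700/3)/(-1700/3 + 17000*sqrt(51)/3))**2 = (850/(3*(-1700/3 + 17000*sqrt(51)/3)))**2 = 722500/(9*(-1700/3 + 17000*sqrt(51)/3)**2)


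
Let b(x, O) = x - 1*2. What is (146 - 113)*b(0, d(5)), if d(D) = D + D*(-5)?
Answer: -66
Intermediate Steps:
d(D) = -4*D (d(D) = D - 5*D = -4*D)
b(x, O) = -2 + x (b(x, O) = x - 2 = -2 + x)
(146 - 113)*b(0, d(5)) = (146 - 113)*(-2 + 0) = 33*(-2) = -66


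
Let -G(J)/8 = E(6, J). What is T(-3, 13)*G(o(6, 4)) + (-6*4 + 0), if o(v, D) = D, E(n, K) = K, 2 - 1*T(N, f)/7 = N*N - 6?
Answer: 200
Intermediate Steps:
T(N, f) = 56 - 7*N**2 (T(N, f) = 14 - 7*(N*N - 6) = 14 - 7*(N**2 - 6) = 14 - 7*(-6 + N**2) = 14 + (42 - 7*N**2) = 56 - 7*N**2)
G(J) = -8*J
T(-3, 13)*G(o(6, 4)) + (-6*4 + 0) = (56 - 7*(-3)**2)*(-8*4) + (-6*4 + 0) = (56 - 7*9)*(-32) + (-24 + 0) = (56 - 63)*(-32) - 24 = -7*(-32) - 24 = 224 - 24 = 200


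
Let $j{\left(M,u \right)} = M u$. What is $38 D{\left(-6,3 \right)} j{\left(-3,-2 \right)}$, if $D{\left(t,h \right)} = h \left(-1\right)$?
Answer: $-684$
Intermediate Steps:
$D{\left(t,h \right)} = - h$
$38 D{\left(-6,3 \right)} j{\left(-3,-2 \right)} = 38 \left(\left(-1\right) 3\right) \left(\left(-3\right) \left(-2\right)\right) = 38 \left(-3\right) 6 = \left(-114\right) 6 = -684$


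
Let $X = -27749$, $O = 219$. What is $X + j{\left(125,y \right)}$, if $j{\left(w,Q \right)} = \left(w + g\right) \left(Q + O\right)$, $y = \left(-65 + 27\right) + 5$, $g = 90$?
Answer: $12241$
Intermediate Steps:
$y = -33$ ($y = -38 + 5 = -33$)
$j{\left(w,Q \right)} = \left(90 + w\right) \left(219 + Q\right)$ ($j{\left(w,Q \right)} = \left(w + 90\right) \left(Q + 219\right) = \left(90 + w\right) \left(219 + Q\right)$)
$X + j{\left(125,y \right)} = -27749 + \left(19710 + 90 \left(-33\right) + 219 \cdot 125 - 4125\right) = -27749 + \left(19710 - 2970 + 27375 - 4125\right) = -27749 + 39990 = 12241$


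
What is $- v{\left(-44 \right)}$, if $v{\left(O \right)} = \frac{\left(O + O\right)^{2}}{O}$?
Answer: $176$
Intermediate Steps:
$v{\left(O \right)} = 4 O$ ($v{\left(O \right)} = \frac{\left(2 O\right)^{2}}{O} = \frac{4 O^{2}}{O} = 4 O$)
$- v{\left(-44 \right)} = - 4 \left(-44\right) = \left(-1\right) \left(-176\right) = 176$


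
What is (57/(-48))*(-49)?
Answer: 931/16 ≈ 58.188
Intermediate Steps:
(57/(-48))*(-49) = (57*(-1/48))*(-49) = -19/16*(-49) = 931/16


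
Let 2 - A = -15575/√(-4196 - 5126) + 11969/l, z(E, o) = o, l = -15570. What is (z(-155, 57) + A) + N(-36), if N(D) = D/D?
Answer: 946169/15570 - 15575*I*√9322/9322 ≈ 60.769 - 161.31*I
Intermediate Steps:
A = 43109/15570 - 15575*I*√9322/9322 (A = 2 - (-15575/√(-4196 - 5126) + 11969/(-15570)) = 2 - (-15575*(-I*√9322/9322) + 11969*(-1/15570)) = 2 - (-15575*(-I*√9322/9322) - 11969/15570) = 2 - (-(-15575)*I*√9322/9322 - 11969/15570) = 2 - (15575*I*√9322/9322 - 11969/15570) = 2 - (-11969/15570 + 15575*I*√9322/9322) = 2 + (11969/15570 - 15575*I*√9322/9322) = 43109/15570 - 15575*I*√9322/9322 ≈ 2.7687 - 161.31*I)
N(D) = 1
(z(-155, 57) + A) + N(-36) = (57 + (43109/15570 - 15575*I*√9322/9322)) + 1 = (930599/15570 - 15575*I*√9322/9322) + 1 = 946169/15570 - 15575*I*√9322/9322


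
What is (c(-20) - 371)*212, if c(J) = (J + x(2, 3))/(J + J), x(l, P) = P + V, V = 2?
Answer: -157145/2 ≈ -78573.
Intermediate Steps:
x(l, P) = 2 + P (x(l, P) = P + 2 = 2 + P)
c(J) = (5 + J)/(2*J) (c(J) = (J + (2 + 3))/(J + J) = (J + 5)/((2*J)) = (5 + J)*(1/(2*J)) = (5 + J)/(2*J))
(c(-20) - 371)*212 = ((1/2)*(5 - 20)/(-20) - 371)*212 = ((1/2)*(-1/20)*(-15) - 371)*212 = (3/8 - 371)*212 = -2965/8*212 = -157145/2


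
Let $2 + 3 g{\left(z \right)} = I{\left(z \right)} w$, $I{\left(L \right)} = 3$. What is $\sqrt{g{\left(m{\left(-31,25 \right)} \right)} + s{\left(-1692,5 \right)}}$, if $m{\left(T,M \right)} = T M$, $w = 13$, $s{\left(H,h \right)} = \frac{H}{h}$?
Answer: $\frac{i \sqrt{73365}}{15} \approx 18.057 i$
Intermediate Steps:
$m{\left(T,M \right)} = M T$
$g{\left(z \right)} = \frac{37}{3}$ ($g{\left(z \right)} = - \frac{2}{3} + \frac{3 \cdot 13}{3} = - \frac{2}{3} + \frac{1}{3} \cdot 39 = - \frac{2}{3} + 13 = \frac{37}{3}$)
$\sqrt{g{\left(m{\left(-31,25 \right)} \right)} + s{\left(-1692,5 \right)}} = \sqrt{\frac{37}{3} - \frac{1692}{5}} = \sqrt{- \frac{4891}{15}} = \frac{i \sqrt{73365}}{15}$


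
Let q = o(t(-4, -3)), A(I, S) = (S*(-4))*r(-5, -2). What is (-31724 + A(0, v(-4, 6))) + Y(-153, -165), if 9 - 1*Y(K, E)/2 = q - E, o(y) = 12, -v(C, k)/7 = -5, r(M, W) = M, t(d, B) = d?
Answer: -31360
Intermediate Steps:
v(C, k) = 35 (v(C, k) = -7*(-5) = 35)
A(I, S) = 20*S (A(I, S) = (S*(-4))*(-5) = -4*S*(-5) = 20*S)
q = 12
Y(K, E) = -6 + 2*E (Y(K, E) = 18 - 2*(12 - E) = 18 + (-24 + 2*E) = -6 + 2*E)
(-31724 + A(0, v(-4, 6))) + Y(-153, -165) = (-31724 + 20*35) + (-6 + 2*(-165)) = (-31724 + 700) + (-6 - 330) = -31024 - 336 = -31360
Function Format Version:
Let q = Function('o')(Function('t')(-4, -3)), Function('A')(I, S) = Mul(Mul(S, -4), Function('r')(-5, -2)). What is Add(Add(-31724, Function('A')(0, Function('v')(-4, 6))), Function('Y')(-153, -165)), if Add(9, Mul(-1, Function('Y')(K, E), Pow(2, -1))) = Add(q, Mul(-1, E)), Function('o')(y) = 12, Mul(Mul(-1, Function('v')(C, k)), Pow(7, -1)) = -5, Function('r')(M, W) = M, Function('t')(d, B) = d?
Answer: -31360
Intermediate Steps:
Function('v')(C, k) = 35 (Function('v')(C, k) = Mul(-7, -5) = 35)
Function('A')(I, S) = Mul(20, S) (Function('A')(I, S) = Mul(Mul(S, -4), -5) = Mul(Mul(-4, S), -5) = Mul(20, S))
q = 12
Function('Y')(K, E) = Add(-6, Mul(2, E)) (Function('Y')(K, E) = Add(18, Mul(-2, Add(12, Mul(-1, E)))) = Add(18, Add(-24, Mul(2, E))) = Add(-6, Mul(2, E)))
Add(Add(-31724, Function('A')(0, Function('v')(-4, 6))), Function('Y')(-153, -165)) = Add(Add(-31724, Mul(20, 35)), Add(-6, Mul(2, -165))) = Add(Add(-31724, 700), Add(-6, -330)) = Add(-31024, -336) = -31360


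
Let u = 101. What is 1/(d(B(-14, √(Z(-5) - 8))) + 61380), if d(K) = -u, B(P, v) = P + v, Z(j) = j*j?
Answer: 1/61279 ≈ 1.6319e-5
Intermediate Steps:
Z(j) = j²
d(K) = -101 (d(K) = -1*101 = -101)
1/(d(B(-14, √(Z(-5) - 8))) + 61380) = 1/(-101 + 61380) = 1/61279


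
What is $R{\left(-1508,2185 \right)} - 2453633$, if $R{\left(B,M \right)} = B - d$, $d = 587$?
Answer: $-2455728$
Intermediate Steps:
$R{\left(B,M \right)} = -587 + B$ ($R{\left(B,M \right)} = B - 587 = -587 + B$)
$R{\left(-1508,2185 \right)} - 2453633 = \left(-587 - 1508\right) - 2453633 = -2095 - 2453633 = -2455728$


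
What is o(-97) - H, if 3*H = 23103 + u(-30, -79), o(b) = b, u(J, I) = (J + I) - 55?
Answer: -23230/3 ≈ -7743.3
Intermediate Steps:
u(J, I) = -55 + I + J (u(J, I) = (I + J) - 55 = -55 + I + J)
H = 22939/3 (H = (23103 + (-55 - 79 - 30))/3 = (23103 - 164)/3 = (⅓)*22939 = 22939/3 ≈ 7646.3)
o(-97) - H = -97 - 1*22939/3 = -97 - 22939/3 = -23230/3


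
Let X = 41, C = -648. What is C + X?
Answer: -607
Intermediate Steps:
C + X = -648 + 41 = -607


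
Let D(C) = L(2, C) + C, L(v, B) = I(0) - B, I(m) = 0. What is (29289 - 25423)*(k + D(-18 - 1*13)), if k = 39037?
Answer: 150917042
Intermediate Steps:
L(v, B) = -B (L(v, B) = 0 - B = -B)
D(C) = 0 (D(C) = -C + C = 0)
(29289 - 25423)*(k + D(-18 - 1*13)) = (29289 - 25423)*(39037 + 0) = 3866*39037 = 150917042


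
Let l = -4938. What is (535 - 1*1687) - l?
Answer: 3786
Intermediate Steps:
(535 - 1*1687) - l = (535 - 1*1687) - 1*(-4938) = (535 - 1687) + 4938 = -1152 + 4938 = 3786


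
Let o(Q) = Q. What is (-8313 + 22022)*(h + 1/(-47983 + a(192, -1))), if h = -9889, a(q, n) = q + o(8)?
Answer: -6477860140392/47783 ≈ -1.3557e+8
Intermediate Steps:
a(q, n) = 8 + q (a(q, n) = q + 8 = 8 + q)
(-8313 + 22022)*(h + 1/(-47983 + a(192, -1))) = (-8313 + 22022)*(-9889 + 1/(-47983 + (8 + 192))) = 13709*(-9889 + 1/(-47983 + 200)) = 13709*(-9889 + 1/(-47783)) = 13709*(-9889 - 1/47783) = 13709*(-472526088/47783) = -6477860140392/47783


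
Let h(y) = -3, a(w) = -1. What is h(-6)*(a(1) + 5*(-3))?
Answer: 48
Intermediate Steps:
h(-6)*(a(1) + 5*(-3)) = -3*(-1 + 5*(-3)) = -3*(-1 - 15) = -3*(-16) = 48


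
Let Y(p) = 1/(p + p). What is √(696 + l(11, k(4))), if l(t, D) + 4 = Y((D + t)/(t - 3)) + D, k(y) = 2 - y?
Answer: √6214/3 ≈ 26.276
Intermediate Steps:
Y(p) = 1/(2*p)
l(t, D) = -4 + D + (-3 + t)/(2*(D + t)) (l(t, D) = -4 + (1/(2*(((D + t)/(t - 3)))) + D) = -4 + (1/(2*(((D + t)/(-3 + t)))) + D) = -4 + (((-3 + t)/(D + t))/2 + D) = -4 + ((-3 + t)/(2*(D + t)) + D) = -4 + (D + (-3 + t)/(2*(D + t))) = -4 + D + (-3 + t)/(2*(D + t)))
√(696 + l(11, k(4))) = √(696 + (-3/2 + (½)*11 + (-4 + (2 - 1*4))*((2 - 1*4) + 11))/((2 - 1*4) + 11)) = √(696 + (-3/2 + 11/2 + (-4 + (2 - 4))*((2 - 4) + 11))/((2 - 4) + 11)) = √(696 + (-3/2 + 11/2 + (-4 - 2)*(-2 + 11))/(-2 + 11)) = √(696 + (-3/2 + 11/2 - 6*9)/9) = √(696 + (-3/2 + 11/2 - 54)/9) = √(696 + (⅑)*(-50)) = √(696 - 50/9) = √(6214/9) = √6214/3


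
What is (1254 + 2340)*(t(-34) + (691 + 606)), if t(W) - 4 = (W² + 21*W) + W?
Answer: 6142146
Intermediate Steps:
t(W) = 4 + W² + 22*W (t(W) = 4 + ((W² + 21*W) + W) = 4 + (W² + 22*W) = 4 + W² + 22*W)
(1254 + 2340)*(t(-34) + (691 + 606)) = (1254 + 2340)*((4 + (-34)² + 22*(-34)) + (691 + 606)) = 3594*((4 + 1156 - 748) + 1297) = 3594*(412 + 1297) = 3594*1709 = 6142146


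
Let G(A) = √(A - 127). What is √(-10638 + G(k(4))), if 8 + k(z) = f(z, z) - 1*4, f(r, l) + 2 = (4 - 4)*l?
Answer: √(-10638 + I*√141) ≈ 0.0576 + 103.14*I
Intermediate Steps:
f(r, l) = -2 (f(r, l) = -2 + (4 - 4)*l = -2 + 0*l = -2 + 0 = -2)
k(z) = -14 (k(z) = -8 + (-2 - 1*4) = -8 + (-2 - 4) = -8 - 6 = -14)
G(A) = √(-127 + A)
√(-10638 + G(k(4))) = √(-10638 + √(-127 - 14)) = √(-10638 + √(-141)) = √(-10638 + I*√141)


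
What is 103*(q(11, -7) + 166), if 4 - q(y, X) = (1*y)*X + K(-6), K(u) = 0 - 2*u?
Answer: 24205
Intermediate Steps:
K(u) = -2*u
q(y, X) = -8 - X*y (q(y, X) = 4 - ((1*y)*X - 2*(-6)) = 4 - (y*X + 12) = 4 - (X*y + 12) = 4 - (12 + X*y) = 4 + (-12 - X*y) = -8 - X*y)
103*(q(11, -7) + 166) = 103*((-8 - 1*(-7)*11) + 166) = 103*((-8 + 77) + 166) = 103*(69 + 166) = 103*235 = 24205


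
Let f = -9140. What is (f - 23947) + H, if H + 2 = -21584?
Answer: -54673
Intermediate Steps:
H = -21586 (H = -2 - 21584 = -21586)
(f - 23947) + H = (-9140 - 23947) - 21586 = -33087 - 21586 = -54673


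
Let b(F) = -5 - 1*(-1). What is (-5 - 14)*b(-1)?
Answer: 76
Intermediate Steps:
b(F) = -4 (b(F) = -5 + 1 = -4)
(-5 - 14)*b(-1) = (-5 - 14)*(-4) = -19*(-4) = 76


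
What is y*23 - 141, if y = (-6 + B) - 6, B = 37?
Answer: 434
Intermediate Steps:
y = 25 (y = (-6 + 37) - 6 = 31 - 6 = 25)
y*23 - 141 = 25*23 - 141 = 575 - 141 = 434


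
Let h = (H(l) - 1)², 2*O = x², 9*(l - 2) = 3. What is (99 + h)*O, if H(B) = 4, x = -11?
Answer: 6534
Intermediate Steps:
l = 7/3 (l = 2 + (⅑)*3 = 2 + ⅓ = 7/3 ≈ 2.3333)
O = 121/2 (O = (½)*(-11)² = (½)*121 = 121/2 ≈ 60.500)
h = 9 (h = (4 - 1)² = 3² = 9)
(99 + h)*O = (99 + 9)*(121/2) = 108*(121/2) = 6534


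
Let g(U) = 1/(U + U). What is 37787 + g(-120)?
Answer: 9068879/240 ≈ 37787.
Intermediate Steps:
g(U) = 1/(2*U)
37787 + g(-120) = 37787 + (1/2)/(-120) = 37787 + (1/2)*(-1/120) = 37787 - 1/240 = 9068879/240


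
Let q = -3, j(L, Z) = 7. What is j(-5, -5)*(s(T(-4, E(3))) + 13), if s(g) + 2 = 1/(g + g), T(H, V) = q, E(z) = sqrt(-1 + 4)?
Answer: 455/6 ≈ 75.833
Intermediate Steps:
E(z) = sqrt(3)
T(H, V) = -3
s(g) = -2 + 1/(2*g) (s(g) = -2 + 1/(g + g) = -2 + 1/(2*g))
j(-5, -5)*(s(T(-4, E(3))) + 13) = 7*((-2 + (1/2)/(-3)) + 13) = 7*((-2 + (1/2)*(-1/3)) + 13) = 7*((-2 - 1/6) + 13) = 7*(-13/6 + 13) = 7*(65/6) = 455/6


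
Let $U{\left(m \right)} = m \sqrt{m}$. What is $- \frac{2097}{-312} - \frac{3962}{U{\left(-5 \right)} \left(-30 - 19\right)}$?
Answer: $\frac{699}{104} + \frac{566 i \sqrt{5}}{175} \approx 6.7212 + 7.2321 i$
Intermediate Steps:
$U{\left(m \right)} = m^{\frac{3}{2}}$
$- \frac{2097}{-312} - \frac{3962}{U{\left(-5 \right)} \left(-30 - 19\right)} = - \frac{2097}{-312} - \frac{3962}{\left(-5\right)^{\frac{3}{2}} \left(-30 - 19\right)} = \left(-2097\right) \left(- \frac{1}{312}\right) - \frac{3962}{- 5 i \sqrt{5} \left(-49\right)} = \frac{699}{104} - \frac{3962}{245 i \sqrt{5}} = \frac{699}{104} - 3962 \left(- \frac{i \sqrt{5}}{1225}\right) = \frac{699}{104} + \frac{566 i \sqrt{5}}{175}$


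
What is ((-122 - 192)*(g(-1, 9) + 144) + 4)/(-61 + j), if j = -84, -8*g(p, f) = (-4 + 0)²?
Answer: 44584/145 ≈ 307.48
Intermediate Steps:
g(p, f) = -2 (g(p, f) = -(-4 + 0)²/8 = -⅛*(-4)² = -⅛*16 = -2)
((-122 - 192)*(g(-1, 9) + 144) + 4)/(-61 + j) = ((-122 - 192)*(-2 + 144) + 4)/(-61 - 84) = (-314*142 + 4)/(-145) = (-44588 + 4)*(-1/145) = -44584*(-1/145) = 44584/145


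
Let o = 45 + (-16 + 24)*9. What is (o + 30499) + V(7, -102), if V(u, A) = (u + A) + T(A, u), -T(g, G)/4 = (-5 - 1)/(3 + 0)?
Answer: 30529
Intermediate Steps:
o = 117 (o = 45 + 8*9 = 45 + 72 = 117)
T(g, G) = 8 (T(g, G) = -4*(-5 - 1)/(3 + 0) = -(-24)/3 = -4*(-2) = 8)
V(u, A) = 8 + A + u (V(u, A) = (u + A) + 8 = (A + u) + 8 = 8 + A + u)
(o + 30499) + V(7, -102) = (117 + 30499) + (8 - 102 + 7) = 30616 - 87 = 30529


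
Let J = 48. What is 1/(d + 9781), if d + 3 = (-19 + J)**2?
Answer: 1/10619 ≈ 9.4171e-5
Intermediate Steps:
d = 838 (d = -3 + (-19 + 48)**2 = -3 + 29**2 = -3 + 841 = 838)
1/(d + 9781) = 1/(838 + 9781) = 1/10619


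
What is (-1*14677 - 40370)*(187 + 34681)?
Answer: -1919378796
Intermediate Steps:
(-1*14677 - 40370)*(187 + 34681) = (-14677 - 40370)*34868 = -55047*34868 = -1919378796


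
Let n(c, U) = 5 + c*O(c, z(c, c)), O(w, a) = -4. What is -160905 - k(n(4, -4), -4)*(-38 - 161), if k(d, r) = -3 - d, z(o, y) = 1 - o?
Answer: -159313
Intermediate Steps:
n(c, U) = 5 - 4*c (n(c, U) = 5 + c*(-4) = 5 - 4*c)
-160905 - k(n(4, -4), -4)*(-38 - 161) = -160905 - (-3 - (5 - 4*4))*(-38 - 161) = -160905 - (-3 - (5 - 16))*(-199) = -160905 - (-3 - 1*(-11))*(-199) = -160905 - (-3 + 11)*(-199) = -160905 - 8*(-199) = -160905 - 1*(-1592) = -160905 + 1592 = -159313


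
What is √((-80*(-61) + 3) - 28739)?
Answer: 4*I*√1491 ≈ 154.45*I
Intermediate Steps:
√((-80*(-61) + 3) - 28739) = √((4880 + 3) - 28739) = √(4883 - 28739) = √(-23856) = 4*I*√1491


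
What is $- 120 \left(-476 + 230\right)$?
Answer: $29520$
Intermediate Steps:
$- 120 \left(-476 + 230\right) = \left(-120\right) \left(-246\right) = 29520$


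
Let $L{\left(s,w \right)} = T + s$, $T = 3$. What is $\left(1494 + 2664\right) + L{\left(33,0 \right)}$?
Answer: $4194$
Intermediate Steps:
$L{\left(s,w \right)} = 3 + s$
$\left(1494 + 2664\right) + L{\left(33,0 \right)} = \left(1494 + 2664\right) + \left(3 + 33\right) = 4158 + 36 = 4194$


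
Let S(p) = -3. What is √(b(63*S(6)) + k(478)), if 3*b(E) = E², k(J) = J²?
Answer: √240391 ≈ 490.30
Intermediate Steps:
b(E) = E²/3
√(b(63*S(6)) + k(478)) = √((63*(-3))²/3 + 478²) = √((⅓)*(-189)² + 228484) = √((⅓)*35721 + 228484) = √(11907 + 228484) = √240391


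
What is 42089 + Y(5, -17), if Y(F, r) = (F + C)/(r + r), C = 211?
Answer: 715405/17 ≈ 42083.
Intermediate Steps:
Y(F, r) = (211 + F)/(2*r) (Y(F, r) = (F + 211)/(r + r) = (211 + F)/((2*r)) = (211 + F)*(1/(2*r)) = (211 + F)/(2*r))
42089 + Y(5, -17) = 42089 + (½)*(211 + 5)/(-17) = 42089 + (½)*(-1/17)*216 = 42089 - 108/17 = 715405/17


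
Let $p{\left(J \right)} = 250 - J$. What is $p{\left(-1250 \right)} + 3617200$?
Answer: $3618700$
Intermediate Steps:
$p{\left(-1250 \right)} + 3617200 = \left(250 - -1250\right) + 3617200 = \left(250 + 1250\right) + 3617200 = 1500 + 3617200 = 3618700$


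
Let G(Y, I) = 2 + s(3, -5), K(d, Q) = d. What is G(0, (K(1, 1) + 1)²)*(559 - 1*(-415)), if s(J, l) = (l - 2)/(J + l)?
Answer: 5357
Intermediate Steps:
s(J, l) = (-2 + l)/(J + l)
G(Y, I) = 11/2 (G(Y, I) = 2 + (-2 - 5)/(3 - 5) = 2 - 7/(-2) = 2 - ½*(-7) = 2 + 7/2 = 11/2)
G(0, (K(1, 1) + 1)²)*(559 - 1*(-415)) = 11*(559 - 1*(-415))/2 = 11*(559 + 415)/2 = (11/2)*974 = 5357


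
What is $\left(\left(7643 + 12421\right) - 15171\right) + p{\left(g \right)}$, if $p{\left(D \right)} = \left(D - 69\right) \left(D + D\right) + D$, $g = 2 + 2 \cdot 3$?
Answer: $3925$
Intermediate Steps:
$g = 8$ ($g = 2 + 6 = 8$)
$p{\left(D \right)} = D + 2 D \left(-69 + D\right)$ ($p{\left(D \right)} = \left(-69 + D\right) 2 D + D = 2 D \left(-69 + D\right) + D = D + 2 D \left(-69 + D\right)$)
$\left(\left(7643 + 12421\right) - 15171\right) + p{\left(g \right)} = \left(\left(7643 + 12421\right) - 15171\right) + 8 \left(-137 + 2 \cdot 8\right) = \left(20064 - 15171\right) + 8 \left(-137 + 16\right) = 4893 + 8 \left(-121\right) = 4893 - 968 = 3925$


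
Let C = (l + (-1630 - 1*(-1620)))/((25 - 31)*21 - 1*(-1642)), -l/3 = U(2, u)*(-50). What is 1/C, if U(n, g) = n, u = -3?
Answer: 758/145 ≈ 5.2276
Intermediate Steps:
l = 300 (l = -6*(-50) = -3*(-100) = 300)
C = 145/758 (C = (300 + (-1630 - 1*(-1620)))/((25 - 31)*21 - 1*(-1642)) = (300 + (-1630 + 1620))/(-6*21 + 1642) = (300 - 10)/(-126 + 1642) = 290/1516 = 290*(1/1516) = 145/758 ≈ 0.19129)
1/C = 1/(145/758) = 758/145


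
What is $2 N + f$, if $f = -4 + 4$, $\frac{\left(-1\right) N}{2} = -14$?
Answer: $56$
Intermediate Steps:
$N = 28$ ($N = \left(-2\right) \left(-14\right) = 28$)
$f = 0$
$2 N + f = 2 \cdot 28 + 0 = 56 + 0 = 56$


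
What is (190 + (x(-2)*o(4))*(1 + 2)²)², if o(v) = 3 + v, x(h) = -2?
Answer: 4096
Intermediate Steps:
(190 + (x(-2)*o(4))*(1 + 2)²)² = (190 + (-2*(3 + 4))*(1 + 2)²)² = (190 - 2*7*3²)² = (190 - 14*9)² = (190 - 126)² = 64² = 4096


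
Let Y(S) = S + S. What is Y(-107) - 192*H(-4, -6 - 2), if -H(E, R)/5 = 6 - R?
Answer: 13226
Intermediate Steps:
H(E, R) = -30 + 5*R (H(E, R) = -5*(6 - R) = -30 + 5*R)
Y(S) = 2*S
Y(-107) - 192*H(-4, -6 - 2) = 2*(-107) - 192*(-30 + 5*(-6 - 2)) = -214 - 192*(-30 + 5*(-8)) = -214 - 192*(-30 - 40) = -214 - 192*(-70) = -214 + 13440 = 13226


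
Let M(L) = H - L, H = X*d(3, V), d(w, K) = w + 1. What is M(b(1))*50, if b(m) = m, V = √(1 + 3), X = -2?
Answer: -450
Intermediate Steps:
V = 2 (V = √4 = 2)
d(w, K) = 1 + w
H = -8 (H = -2*(1 + 3) = -2*4 = -8)
M(L) = -8 - L
M(b(1))*50 = (-8 - 1*1)*50 = (-8 - 1)*50 = -9*50 = -450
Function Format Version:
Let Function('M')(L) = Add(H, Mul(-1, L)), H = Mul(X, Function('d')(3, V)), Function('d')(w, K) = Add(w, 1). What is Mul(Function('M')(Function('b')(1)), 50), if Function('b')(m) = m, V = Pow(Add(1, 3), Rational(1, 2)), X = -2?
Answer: -450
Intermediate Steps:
V = 2 (V = Pow(4, Rational(1, 2)) = 2)
Function('d')(w, K) = Add(1, w)
H = -8 (H = Mul(-2, Add(1, 3)) = Mul(-2, 4) = -8)
Function('M')(L) = Add(-8, Mul(-1, L))
Mul(Function('M')(Function('b')(1)), 50) = Mul(Add(-8, Mul(-1, 1)), 50) = Mul(Add(-8, -1), 50) = Mul(-9, 50) = -450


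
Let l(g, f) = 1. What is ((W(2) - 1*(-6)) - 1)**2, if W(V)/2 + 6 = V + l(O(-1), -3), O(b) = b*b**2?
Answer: 1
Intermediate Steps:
O(b) = b**3
W(V) = -10 + 2*V (W(V) = -12 + 2*(V + 1) = -12 + 2*(1 + V) = -12 + (2 + 2*V) = -10 + 2*V)
((W(2) - 1*(-6)) - 1)**2 = (((-10 + 2*2) - 1*(-6)) - 1)**2 = (((-10 + 4) + 6) - 1)**2 = ((-6 + 6) - 1)**2 = (0 - 1)**2 = (-1)**2 = 1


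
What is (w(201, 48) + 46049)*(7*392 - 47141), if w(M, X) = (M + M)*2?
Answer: -2080132641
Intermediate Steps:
w(M, X) = 4*M (w(M, X) = (2*M)*2 = 4*M)
(w(201, 48) + 46049)*(7*392 - 47141) = (4*201 + 46049)*(7*392 - 47141) = (804 + 46049)*(2744 - 47141) = 46853*(-44397) = -2080132641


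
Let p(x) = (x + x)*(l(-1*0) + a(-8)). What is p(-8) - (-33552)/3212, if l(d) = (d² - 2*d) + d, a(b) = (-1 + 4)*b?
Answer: 316740/803 ≈ 394.45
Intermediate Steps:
a(b) = 3*b
l(d) = d² - d
p(x) = -48*x (p(x) = (x + x)*((-1*0)*(-1 - 1*0) + 3*(-8)) = (2*x)*(0*(-1 + 0) - 24) = (2*x)*(0*(-1) - 24) = (2*x)*(0 - 24) = (2*x)*(-24) = -48*x)
p(-8) - (-33552)/3212 = -48*(-8) - (-33552)/3212 = 384 - (-33552)/3212 = 384 - 1*(-8388/803) = 384 + 8388/803 = 316740/803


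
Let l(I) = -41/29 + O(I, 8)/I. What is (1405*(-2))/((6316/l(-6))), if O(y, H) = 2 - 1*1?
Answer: 386375/549492 ≈ 0.70315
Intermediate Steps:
O(y, H) = 1 (O(y, H) = 2 - 1 = 1)
l(I) = -41/29 + 1/I
(1405*(-2))/((6316/l(-6))) = (1405*(-2))/((6316/(-41/29 + 1/(-6)))) = -2810/(6316/(-41/29 - ⅙)) = -2810/(6316/(-275/174)) = -2810/(6316*(-174/275)) = -2810/(-1098984/275) = -2810*(-275/1098984) = 386375/549492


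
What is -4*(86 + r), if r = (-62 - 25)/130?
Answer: -22186/65 ≈ -341.32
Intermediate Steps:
r = -87/130 (r = -87*1/130 = -87/130 ≈ -0.66923)
-4*(86 + r) = -4*(86 - 87/130) = -4*11093/130 = -22186/65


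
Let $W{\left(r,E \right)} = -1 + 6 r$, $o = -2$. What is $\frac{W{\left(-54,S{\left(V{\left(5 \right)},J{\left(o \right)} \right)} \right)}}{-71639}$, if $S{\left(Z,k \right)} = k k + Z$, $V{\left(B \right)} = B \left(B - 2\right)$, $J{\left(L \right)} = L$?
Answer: $\frac{325}{71639} \approx 0.0045366$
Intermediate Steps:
$V{\left(B \right)} = B \left(-2 + B\right)$
$S{\left(Z,k \right)} = Z + k^{2}$ ($S{\left(Z,k \right)} = k^{2} + Z = Z + k^{2}$)
$\frac{W{\left(-54,S{\left(V{\left(5 \right)},J{\left(o \right)} \right)} \right)}}{-71639} = \frac{-1 + 6 \left(-54\right)}{-71639} = \left(-1 - 324\right) \left(- \frac{1}{71639}\right) = \left(-325\right) \left(- \frac{1}{71639}\right) = \frac{325}{71639}$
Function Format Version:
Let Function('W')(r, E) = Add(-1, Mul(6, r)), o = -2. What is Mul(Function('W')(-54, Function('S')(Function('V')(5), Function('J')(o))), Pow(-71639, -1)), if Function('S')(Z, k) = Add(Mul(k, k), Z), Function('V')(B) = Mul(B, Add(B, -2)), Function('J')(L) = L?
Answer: Rational(325, 71639) ≈ 0.0045366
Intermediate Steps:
Function('V')(B) = Mul(B, Add(-2, B))
Function('S')(Z, k) = Add(Z, Pow(k, 2)) (Function('S')(Z, k) = Add(Pow(k, 2), Z) = Add(Z, Pow(k, 2)))
Mul(Function('W')(-54, Function('S')(Function('V')(5), Function('J')(o))), Pow(-71639, -1)) = Mul(Add(-1, Mul(6, -54)), Pow(-71639, -1)) = Mul(Add(-1, -324), Rational(-1, 71639)) = Mul(-325, Rational(-1, 71639)) = Rational(325, 71639)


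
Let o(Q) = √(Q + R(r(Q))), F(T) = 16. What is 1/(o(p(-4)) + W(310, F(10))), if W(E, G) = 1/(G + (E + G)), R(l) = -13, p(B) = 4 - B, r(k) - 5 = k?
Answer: 342/584821 - 116964*I*√5/584821 ≈ 0.00058479 - 0.44721*I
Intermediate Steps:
r(k) = 5 + k
W(E, G) = 1/(E + 2*G)
o(Q) = √(-13 + Q) (o(Q) = √(Q - 13) = √(-13 + Q))
1/(o(p(-4)) + W(310, F(10))) = 1/(√(-13 + (4 - 1*(-4))) + 1/(310 + 2*16)) = 1/(√(-13 + (4 + 4)) + 1/(310 + 32)) = 1/(√(-13 + 8) + 1/342) = 1/(√(-5) + 1/342) = 1/(I*√5 + 1/342) = 1/(1/342 + I*√5)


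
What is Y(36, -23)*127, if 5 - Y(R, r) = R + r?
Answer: -1016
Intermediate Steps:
Y(R, r) = 5 - R - r (Y(R, r) = 5 - (R + r) = 5 + (-R - r) = 5 - R - r)
Y(36, -23)*127 = (5 - 1*36 - 1*(-23))*127 = (5 - 36 + 23)*127 = -8*127 = -1016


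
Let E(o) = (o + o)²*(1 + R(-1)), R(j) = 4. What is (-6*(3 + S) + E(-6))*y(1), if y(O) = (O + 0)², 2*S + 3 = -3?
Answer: 720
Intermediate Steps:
S = -3 (S = -3/2 + (½)*(-3) = -3/2 - 3/2 = -3)
y(O) = O²
E(o) = 20*o² (E(o) = (o + o)²*(1 + 4) = (2*o)²*5 = (4*o²)*5 = 20*o²)
(-6*(3 + S) + E(-6))*y(1) = (-6*(3 - 3) + 20*(-6)²)*1² = (-6*0 + 20*36)*1 = (0 + 720)*1 = 720*1 = 720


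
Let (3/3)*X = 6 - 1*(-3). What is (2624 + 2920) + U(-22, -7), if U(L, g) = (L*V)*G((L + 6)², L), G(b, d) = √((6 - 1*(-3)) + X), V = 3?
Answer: 5544 - 198*√2 ≈ 5264.0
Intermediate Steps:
X = 9 (X = 6 - 1*(-3) = 6 + 3 = 9)
G(b, d) = 3*√2 (G(b, d) = √((6 - 1*(-3)) + 9) = √((6 + 3) + 9) = √(9 + 9) = √18 = 3*√2)
U(L, g) = 9*L*√2 (U(L, g) = (L*3)*(3*√2) = (3*L)*(3*√2) = 9*L*√2)
(2624 + 2920) + U(-22, -7) = (2624 + 2920) + 9*(-22)*√2 = 5544 - 198*√2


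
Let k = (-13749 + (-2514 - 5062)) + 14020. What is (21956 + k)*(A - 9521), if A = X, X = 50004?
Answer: 593116433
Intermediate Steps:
k = -7305 (k = (-13749 - 7576) + 14020 = -21325 + 14020 = -7305)
A = 50004
(21956 + k)*(A - 9521) = (21956 - 7305)*(50004 - 9521) = 14651*40483 = 593116433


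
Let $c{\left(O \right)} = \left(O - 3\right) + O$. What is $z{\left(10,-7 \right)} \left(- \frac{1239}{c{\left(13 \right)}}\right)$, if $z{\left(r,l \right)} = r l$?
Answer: $\frac{86730}{23} \approx 3770.9$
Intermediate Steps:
$c{\left(O \right)} = -3 + 2 O$ ($c{\left(O \right)} = \left(-3 + O\right) + O = -3 + 2 O$)
$z{\left(r,l \right)} = l r$
$z{\left(10,-7 \right)} \left(- \frac{1239}{c{\left(13 \right)}}\right) = \left(-7\right) 10 \left(- \frac{1239}{-3 + 2 \cdot 13}\right) = - 70 \left(- \frac{1239}{-3 + 26}\right) = - 70 \left(- \frac{1239}{23}\right) = - 70 \left(\left(-1239\right) \frac{1}{23}\right) = \left(-70\right) \left(- \frac{1239}{23}\right) = \frac{86730}{23}$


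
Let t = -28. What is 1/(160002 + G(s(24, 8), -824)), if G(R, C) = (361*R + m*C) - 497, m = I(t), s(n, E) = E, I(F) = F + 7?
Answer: 1/179697 ≈ 5.5649e-6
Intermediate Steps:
I(F) = 7 + F
m = -21 (m = 7 - 28 = -21)
G(R, C) = -497 - 21*C + 361*R (G(R, C) = (361*R - 21*C) - 497 = (-21*C + 361*R) - 497 = -497 - 21*C + 361*R)
1/(160002 + G(s(24, 8), -824)) = 1/(160002 + (-497 - 21*(-824) + 361*8)) = 1/(160002 + (-497 + 17304 + 2888)) = 1/(160002 + 19695) = 1/179697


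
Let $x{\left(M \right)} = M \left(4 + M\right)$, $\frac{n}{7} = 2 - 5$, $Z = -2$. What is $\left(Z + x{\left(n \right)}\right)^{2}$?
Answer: $126025$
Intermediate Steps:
$n = -21$ ($n = 7 \left(2 - 5\right) = 7 \left(-3\right) = -21$)
$\left(Z + x{\left(n \right)}\right)^{2} = \left(-2 - 21 \left(4 - 21\right)\right)^{2} = \left(-2 - -357\right)^{2} = \left(-2 + 357\right)^{2} = 355^{2} = 126025$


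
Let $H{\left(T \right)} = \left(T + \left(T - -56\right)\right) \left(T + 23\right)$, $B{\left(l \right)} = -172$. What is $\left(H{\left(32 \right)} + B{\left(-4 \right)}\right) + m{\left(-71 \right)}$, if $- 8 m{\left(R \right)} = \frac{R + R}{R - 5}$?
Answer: $\frac{1954041}{304} \approx 6427.8$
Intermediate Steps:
$m{\left(R \right)} = - \frac{R}{4 \left(-5 + R\right)}$ ($m{\left(R \right)} = - \frac{\left(R + R\right) \frac{1}{R - 5}}{8} = - \frac{2 R \frac{1}{-5 + R}}{8} = - \frac{R}{4 \left(-5 + R\right)}$)
$H{\left(T \right)} = \left(23 + T\right) \left(56 + 2 T\right)$ ($H{\left(T \right)} = \left(T + \left(T + 56\right)\right) \left(23 + T\right) = \left(T + \left(56 + T\right)\right) \left(23 + T\right) = \left(56 + 2 T\right) \left(23 + T\right) = \left(23 + T\right) \left(56 + 2 T\right)$)
$\left(H{\left(32 \right)} + B{\left(-4 \right)}\right) + m{\left(-71 \right)} = \left(\left(1288 + 2 \cdot 32^{2} + 102 \cdot 32\right) - 172\right) - - \frac{71}{-20 + 4 \left(-71\right)} = \left(\left(1288 + 2 \cdot 1024 + 3264\right) - 172\right) - - \frac{71}{-20 - 284} = \left(\left(1288 + 2048 + 3264\right) - 172\right) - - \frac{71}{-304} = \left(6600 - 172\right) - \left(-71\right) \left(- \frac{1}{304}\right) = 6428 - \frac{71}{304} = \frac{1954041}{304}$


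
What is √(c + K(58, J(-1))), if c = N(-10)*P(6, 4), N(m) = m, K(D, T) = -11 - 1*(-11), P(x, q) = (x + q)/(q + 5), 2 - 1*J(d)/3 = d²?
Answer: 10*I/3 ≈ 3.3333*I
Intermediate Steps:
J(d) = 6 - 3*d²
P(x, q) = (q + x)/(5 + q)
K(D, T) = 0 (K(D, T) = -11 + 11 = 0)
c = -100/9 (c = -10*(4 + 6)/(5 + 4) = -10*10/9 = -100/9 ≈ -11.111)
√(c + K(58, J(-1))) = √(-100/9 + 0) = √(-100/9) = 10*I/3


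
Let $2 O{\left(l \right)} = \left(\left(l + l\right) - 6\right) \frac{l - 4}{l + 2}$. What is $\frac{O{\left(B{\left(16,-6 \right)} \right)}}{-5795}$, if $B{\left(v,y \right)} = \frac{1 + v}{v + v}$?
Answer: $- \frac{2923}{5006880} \approx -0.0005838$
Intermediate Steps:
$B{\left(v,y \right)} = \frac{1 + v}{2 v}$
$O{\left(l \right)} = \frac{\left(-6 + 2 l\right) \left(-4 + l\right)}{2 \left(2 + l\right)}$ ($O{\left(l \right)} = \frac{\left(\left(l + l\right) - 6\right) \frac{l - 4}{l + 2}}{2} = \frac{\left(2 l - 6\right) \frac{-4 + l}{2 + l}}{2} = \frac{\left(-6 + 2 l\right) \frac{-4 + l}{2 + l}}{2} = \frac{\frac{1}{2 + l} \left(-6 + 2 l\right) \left(-4 + l\right)}{2} = \frac{\left(-6 + 2 l\right) \left(-4 + l\right)}{2 \left(2 + l\right)}$)
$\frac{O{\left(B{\left(16,-6 \right)} \right)}}{-5795} = \frac{\frac{1}{2 + \frac{1 + 16}{2 \cdot 16}} \left(12 + \left(\frac{1 + 16}{2 \cdot 16}\right)^{2} - 7 \frac{1 + 16}{2 \cdot 16}\right)}{-5795} = \frac{12 + \left(\frac{1}{2} \cdot \frac{1}{16} \cdot 17\right)^{2} - 7 \cdot \frac{1}{2} \cdot \frac{1}{16} \cdot 17}{2 + \frac{1}{2} \cdot \frac{1}{16} \cdot 17} \left(- \frac{1}{5795}\right) = \frac{12 + \left(\frac{17}{32}\right)^{2} - \frac{119}{32}}{2 + \frac{17}{32}} \left(- \frac{1}{5795}\right) = \frac{12 + \frac{289}{1024} - \frac{119}{32}}{\frac{81}{32}} \left(- \frac{1}{5795}\right) = \frac{32}{81} \cdot \frac{8769}{1024} \left(- \frac{1}{5795}\right) = \frac{2923}{864} \left(- \frac{1}{5795}\right) = - \frac{2923}{5006880}$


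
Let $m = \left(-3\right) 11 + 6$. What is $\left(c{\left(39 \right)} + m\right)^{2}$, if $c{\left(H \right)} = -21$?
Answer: $2304$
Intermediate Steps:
$m = -27$ ($m = -33 + 6 = -27$)
$\left(c{\left(39 \right)} + m\right)^{2} = \left(-21 - 27\right)^{2} = \left(-48\right)^{2} = 2304$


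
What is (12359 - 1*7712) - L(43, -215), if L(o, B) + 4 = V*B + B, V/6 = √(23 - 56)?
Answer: 4866 + 1290*I*√33 ≈ 4866.0 + 7410.5*I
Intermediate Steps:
V = 6*I*√33 (V = 6*√(23 - 56) = 6*√(-33) = 6*(I*√33) = 6*I*√33 ≈ 34.467*I)
L(o, B) = -4 + B + 6*I*B*√33 (L(o, B) = -4 + ((6*I*√33)*B + B) = -4 + (6*I*B*√33 + B) = -4 + (B + 6*I*B*√33) = -4 + B + 6*I*B*√33)
(12359 - 1*7712) - L(43, -215) = (12359 - 1*7712) - (-4 - 215 + 6*I*(-215)*√33) = (12359 - 7712) - (-4 - 215 - 1290*I*√33) = 4647 - (-219 - 1290*I*√33) = 4647 + (219 + 1290*I*√33) = 4866 + 1290*I*√33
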